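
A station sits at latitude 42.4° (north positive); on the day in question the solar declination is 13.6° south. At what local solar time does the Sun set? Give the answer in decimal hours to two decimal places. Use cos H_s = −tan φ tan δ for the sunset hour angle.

The sunset hour angle satisfies cos H_s = −tan φ tan δ = 0.2209, giving H_s = 77.24°.
Sunset is at 12 + H_s/15 = 12 + 5.149 = 17.149 h local solar time.

17.15 h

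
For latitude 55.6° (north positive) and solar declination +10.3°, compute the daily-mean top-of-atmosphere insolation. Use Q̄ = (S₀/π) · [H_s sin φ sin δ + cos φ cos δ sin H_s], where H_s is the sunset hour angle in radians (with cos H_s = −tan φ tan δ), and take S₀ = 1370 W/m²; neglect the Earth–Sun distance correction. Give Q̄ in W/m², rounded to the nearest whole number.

352 W/m²

cos H_s = −tan(55.6°) · tan(10.3°) = -0.2654, so H_s = arccos(-0.2654) = 105.39°. In radians, H_s = 1.8394.
H_s sin φ sin δ = 1.8394 × 0.8251 × 0.1788 = 0.2714.
cos φ cos δ sin H_s = 0.5650 × 0.9839 × 0.9641 = 0.5359.
Q̄ = (1370/π) × (0.2714 + 0.5359) = 436.08 × 0.8073 = 352.05 W/m².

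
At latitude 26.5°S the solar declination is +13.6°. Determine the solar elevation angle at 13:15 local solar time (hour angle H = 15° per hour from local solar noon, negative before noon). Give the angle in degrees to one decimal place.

46.0°

Hour angle H = 15° × (13.25 − 12) = 18.75°.
cos θ_z = sin(-26.5°) sin(13.6°) + cos(-26.5°) cos(13.6°) cos(18.75°) = -0.1049 + 0.8237 = 0.7188.
θ_z = arccos(0.7188) = 44.04°, so the elevation is 90° − 44.04° = 45.96°.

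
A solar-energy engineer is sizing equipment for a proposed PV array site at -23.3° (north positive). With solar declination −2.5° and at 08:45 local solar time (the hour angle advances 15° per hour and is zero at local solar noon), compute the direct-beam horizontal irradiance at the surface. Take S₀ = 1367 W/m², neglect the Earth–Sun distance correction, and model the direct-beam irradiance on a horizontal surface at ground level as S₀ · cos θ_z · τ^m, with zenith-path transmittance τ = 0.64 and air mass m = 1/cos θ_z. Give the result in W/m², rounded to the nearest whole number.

Hour angle H = 15° × (8.75 − 12) = -48.75°.
cos θ_z = sin φ sin δ + cos φ cos δ cos H = (-0.3955)(-0.0436) + (0.9184)(0.9990)(0.6593) = 0.6221.
Air mass m = 1/cos θ_z = 1/0.6221 = 1.607; τ^m = 0.64^1.607 = 0.4881.
Surface direct beam = 1367 × 0.6221 × 0.4881 = 415.09 W/m².

415 W/m²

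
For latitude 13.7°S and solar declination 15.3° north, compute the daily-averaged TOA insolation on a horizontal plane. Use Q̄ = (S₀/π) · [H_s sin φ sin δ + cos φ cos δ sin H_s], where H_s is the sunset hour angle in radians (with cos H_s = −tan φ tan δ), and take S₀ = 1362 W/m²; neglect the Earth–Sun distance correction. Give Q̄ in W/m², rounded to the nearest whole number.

cos H_s = −tan(-13.7°) · tan(15.3°) = 0.0667, so H_s = arccos(0.0667) = 86.18°. In radians, H_s = 1.5041.
H_s sin φ sin δ = 1.5041 × -0.2368 × 0.2639 = -0.0940.
cos φ cos δ sin H_s = 0.9715 × 0.9646 × 0.9978 = 0.9350.
Q̄ = (1362/π) × (-0.0940 + 0.9350) = 433.54 × 0.8410 = 364.61 W/m².

365 W/m²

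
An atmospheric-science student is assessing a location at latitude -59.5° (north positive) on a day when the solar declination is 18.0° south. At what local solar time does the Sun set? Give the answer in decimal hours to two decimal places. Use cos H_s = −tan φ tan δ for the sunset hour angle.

20.23 h

The sunset hour angle satisfies cos H_s = −tan φ tan δ = -0.5516, giving H_s = 123.48°.
Sunset is at 12 + H_s/15 = 12 + 8.232 = 20.232 h local solar time.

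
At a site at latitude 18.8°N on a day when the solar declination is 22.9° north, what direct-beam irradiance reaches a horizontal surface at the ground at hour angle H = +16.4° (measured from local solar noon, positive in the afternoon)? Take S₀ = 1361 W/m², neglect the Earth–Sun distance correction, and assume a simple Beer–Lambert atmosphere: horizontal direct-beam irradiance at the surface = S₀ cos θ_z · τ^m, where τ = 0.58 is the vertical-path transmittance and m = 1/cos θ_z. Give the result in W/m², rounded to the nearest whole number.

cos θ_z = sin φ sin δ + cos φ cos δ cos H = (0.3223)(0.3891) + (0.9466)(0.9212)(0.9593) = 0.9619.
Air mass m = 1/cos θ_z = 1/0.9619 = 1.040; τ^m = 0.58^1.040 = 0.5675.
Surface direct beam = 1361 × 0.9619 × 0.5675 = 742.94 W/m².

743 W/m²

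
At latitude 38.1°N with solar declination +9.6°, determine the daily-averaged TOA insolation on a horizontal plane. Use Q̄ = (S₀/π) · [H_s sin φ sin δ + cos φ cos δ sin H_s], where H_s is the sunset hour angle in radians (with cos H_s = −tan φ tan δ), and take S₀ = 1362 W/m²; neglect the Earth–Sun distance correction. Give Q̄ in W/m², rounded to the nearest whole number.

409 W/m²

cos H_s = −tan(38.1°) · tan(9.6°) = -0.1326, so H_s = arccos(-0.1326) = 97.62°. In radians, H_s = 1.7038.
H_s sin φ sin δ = 1.7038 × 0.6170 × 0.1668 = 0.1753.
cos φ cos δ sin H_s = 0.7869 × 0.9860 × 0.9912 = 0.7691.
Q̄ = (1362/π) × (0.1753 + 0.7691) = 433.54 × 0.9444 = 409.44 W/m².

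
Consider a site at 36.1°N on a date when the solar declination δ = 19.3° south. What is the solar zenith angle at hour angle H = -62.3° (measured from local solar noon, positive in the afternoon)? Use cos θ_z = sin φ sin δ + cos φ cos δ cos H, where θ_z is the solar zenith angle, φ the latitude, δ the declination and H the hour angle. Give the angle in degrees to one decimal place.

With φ = 36.1°, δ = -19.3°, H = -62.30°: sin φ sin δ = -0.1947, cos φ cos δ cos H = 0.3545, so cos θ_z = 0.1598.
θ_z = arccos(0.1598) = 80.80°.

80.8°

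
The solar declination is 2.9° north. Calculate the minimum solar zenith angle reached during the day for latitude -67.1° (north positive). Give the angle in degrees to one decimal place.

At local solar noon the hour angle is zero, so the zenith angle is |φ − δ| = |-67.1° − (2.9°)| = 70.0°.

70.0°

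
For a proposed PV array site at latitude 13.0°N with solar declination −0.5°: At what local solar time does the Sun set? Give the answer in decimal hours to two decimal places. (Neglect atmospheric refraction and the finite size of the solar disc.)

17.99 h

The sunset hour angle satisfies cos H_s = −tan φ tan δ = 0.0020, giving H_s = 89.89°.
Sunset is at 12 + H_s/15 = 12 + 5.993 = 17.993 h local solar time.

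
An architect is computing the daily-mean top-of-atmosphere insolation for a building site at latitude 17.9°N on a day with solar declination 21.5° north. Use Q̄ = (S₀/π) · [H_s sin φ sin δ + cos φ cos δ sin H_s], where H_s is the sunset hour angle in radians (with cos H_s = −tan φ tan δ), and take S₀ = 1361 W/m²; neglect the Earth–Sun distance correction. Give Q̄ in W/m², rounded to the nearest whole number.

−tan φ tan δ = −(0.3230)(0.3939) = -0.1272; H_s = arccos(-0.1272) = 97.31°. In radians, H_s = 1.6984.
H_s sin φ sin δ = 1.6984 × 0.3074 × 0.3665 = 0.1913.
cos φ cos δ sin H_s = 0.9516 × 0.9304 × 0.9919 = 0.8782.
Q̄ = (1361/π) × (0.1913 + 0.8782) = 433.22 × 1.0695 = 463.33 W/m².

463 W/m²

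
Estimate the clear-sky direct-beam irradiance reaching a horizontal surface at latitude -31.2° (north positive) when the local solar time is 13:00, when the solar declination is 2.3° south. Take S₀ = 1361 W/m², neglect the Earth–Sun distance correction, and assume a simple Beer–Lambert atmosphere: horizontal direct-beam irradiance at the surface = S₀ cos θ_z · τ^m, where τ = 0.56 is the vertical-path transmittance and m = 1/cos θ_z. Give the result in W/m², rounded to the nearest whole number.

581 W/m²

Hour angle H = 15° × (13 − 12) = 15.00°.
With φ = -31.2°, δ = -2.3°, H = 15.00°: sin φ sin δ = 0.0208, cos φ cos δ cos H = 0.8256, so cos θ_z = 0.8464.
Air mass m = 1/cos θ_z = 1/0.8464 = 1.181; τ^m = 0.56^1.181 = 0.5042.
Surface direct beam = 1361 × 0.8464 × 0.5042 = 580.81 W/m².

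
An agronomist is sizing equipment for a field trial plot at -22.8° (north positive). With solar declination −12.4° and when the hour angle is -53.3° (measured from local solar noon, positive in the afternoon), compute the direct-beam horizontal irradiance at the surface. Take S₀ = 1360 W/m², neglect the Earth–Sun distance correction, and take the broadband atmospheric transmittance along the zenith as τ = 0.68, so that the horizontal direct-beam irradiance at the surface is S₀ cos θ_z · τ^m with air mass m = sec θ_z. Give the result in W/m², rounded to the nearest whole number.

454 W/m²

cos θ_z = sin(-22.8°) sin(-12.4°) + cos(-22.8°) cos(-12.4°) cos(-53.30°) = 0.0832 + 0.5381 = 0.6213.
Air mass m = 1/cos θ_z = 1/0.6213 = 1.610; τ^m = 0.68^1.610 = 0.5375.
Surface direct beam = 1360 × 0.6213 × 0.5375 = 454.17 W/m².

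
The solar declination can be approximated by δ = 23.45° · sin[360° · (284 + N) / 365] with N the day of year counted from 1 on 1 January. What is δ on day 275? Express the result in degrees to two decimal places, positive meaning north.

-4.61°

360 × (284 + 275) / 365 = 551.342°; sin(551.342°) = -0.1967.
δ = 23.45 × -0.1967 = -4.613° ≈ -4.61°.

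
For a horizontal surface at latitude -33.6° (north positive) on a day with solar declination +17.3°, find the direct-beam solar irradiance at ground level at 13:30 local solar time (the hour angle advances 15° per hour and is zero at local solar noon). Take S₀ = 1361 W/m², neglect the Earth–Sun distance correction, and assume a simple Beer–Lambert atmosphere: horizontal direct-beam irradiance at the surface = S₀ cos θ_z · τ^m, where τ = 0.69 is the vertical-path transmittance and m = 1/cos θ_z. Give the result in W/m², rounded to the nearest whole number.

Hour angle H = 15° × (13.5 − 12) = 22.50°.
cos θ_z = sin(-33.6°) sin(17.3°) + cos(-33.6°) cos(17.3°) cos(22.50°) = -0.1646 + 0.7347 = 0.5701.
Air mass m = 1/cos θ_z = 1/0.5701 = 1.754; τ^m = 0.69^1.754 = 0.5216.
Surface direct beam = 1361 × 0.5701 × 0.5216 = 404.71 W/m².

405 W/m²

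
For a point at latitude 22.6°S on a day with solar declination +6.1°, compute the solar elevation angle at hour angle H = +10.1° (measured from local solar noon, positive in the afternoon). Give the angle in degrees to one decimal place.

59.6°

cos θ_z = sin φ sin δ + cos φ cos δ cos H = (-0.3843)(0.1063) + (0.9232)(0.9943)(0.9845) = 0.8629.
θ_z = arccos(0.8629) = 30.36°, so the elevation is 90° − 30.36° = 59.64°.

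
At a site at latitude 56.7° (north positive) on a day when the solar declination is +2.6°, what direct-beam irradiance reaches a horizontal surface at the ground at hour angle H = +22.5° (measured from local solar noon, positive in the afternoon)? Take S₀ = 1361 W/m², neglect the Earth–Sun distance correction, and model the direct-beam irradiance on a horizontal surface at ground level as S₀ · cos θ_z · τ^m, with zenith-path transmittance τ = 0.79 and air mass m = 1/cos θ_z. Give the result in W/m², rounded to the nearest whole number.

481 W/m²

With φ = 56.7°, δ = 2.6°, H = 22.50°: sin φ sin δ = 0.0379, cos φ cos δ cos H = 0.5067, so cos θ_z = 0.5446.
Air mass m = 1/cos θ_z = 1/0.5446 = 1.836; τ^m = 0.79^1.836 = 0.6487.
Surface direct beam = 1361 × 0.5446 × 0.6487 = 480.82 W/m².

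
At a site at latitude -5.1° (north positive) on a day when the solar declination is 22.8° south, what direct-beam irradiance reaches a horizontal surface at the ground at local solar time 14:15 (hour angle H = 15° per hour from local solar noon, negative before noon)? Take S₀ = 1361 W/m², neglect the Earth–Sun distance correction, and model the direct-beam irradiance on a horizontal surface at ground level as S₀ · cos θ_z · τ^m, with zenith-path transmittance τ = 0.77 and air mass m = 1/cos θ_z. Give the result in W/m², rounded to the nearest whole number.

783 W/m²

Hour angle H = 15° × (14.25 − 12) = 33.75°.
cos θ_z = sin φ sin δ + cos φ cos δ cos H = (-0.0889)(-0.3875) + (0.9960)(0.9219)(0.8315) = 0.7979.
Air mass m = 1/cos θ_z = 1/0.7979 = 1.253; τ^m = 0.77^1.253 = 0.7207.
Surface direct beam = 1361 × 0.7979 × 0.7207 = 782.64 W/m².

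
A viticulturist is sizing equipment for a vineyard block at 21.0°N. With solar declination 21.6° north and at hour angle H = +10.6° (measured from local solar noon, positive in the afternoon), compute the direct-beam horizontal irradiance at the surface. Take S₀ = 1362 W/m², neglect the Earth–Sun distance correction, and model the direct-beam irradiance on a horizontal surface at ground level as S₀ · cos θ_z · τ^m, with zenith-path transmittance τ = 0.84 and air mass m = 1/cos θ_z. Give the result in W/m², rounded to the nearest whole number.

1124 W/m²

cos θ_z = sin(21.0°) sin(21.6°) + cos(21.0°) cos(21.6°) cos(10.60°) = 0.1319 + 0.8532 = 0.9851.
Air mass m = 1/cos θ_z = 1/0.9851 = 1.015; τ^m = 0.84^1.015 = 0.8378.
Surface direct beam = 1362 × 0.9851 × 0.8378 = 1124.08 W/m².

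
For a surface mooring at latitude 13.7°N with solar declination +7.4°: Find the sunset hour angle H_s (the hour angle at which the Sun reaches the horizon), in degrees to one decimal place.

−tan φ tan δ = −(0.2438)(0.1299) = -0.0317; H_s = arccos(-0.0317) = 91.82°.

91.8°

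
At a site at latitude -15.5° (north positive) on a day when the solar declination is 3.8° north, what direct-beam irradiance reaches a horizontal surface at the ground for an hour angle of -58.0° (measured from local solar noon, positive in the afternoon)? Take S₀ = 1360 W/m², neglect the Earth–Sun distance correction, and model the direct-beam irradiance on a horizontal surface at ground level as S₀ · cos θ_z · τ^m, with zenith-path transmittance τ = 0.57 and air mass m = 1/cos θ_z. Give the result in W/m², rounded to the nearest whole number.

213 W/m²

cos θ_z = sin(-15.5°) sin(3.8°) + cos(-15.5°) cos(3.8°) cos(-58.00°) = -0.0177 + 0.5095 = 0.4918.
Air mass m = 1/cos θ_z = 1/0.4918 = 2.033; τ^m = 0.57^2.033 = 0.3189.
Surface direct beam = 1360 × 0.4918 × 0.3189 = 213.30 W/m².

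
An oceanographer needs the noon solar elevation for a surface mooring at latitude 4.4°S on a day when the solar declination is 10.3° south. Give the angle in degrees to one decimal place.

84.1°

At local solar noon the hour angle is zero, so the elevation is 90° − |φ − δ| = 90° − |-4.4° − (-10.3°)| = 90° − 5.9° = 84.1°.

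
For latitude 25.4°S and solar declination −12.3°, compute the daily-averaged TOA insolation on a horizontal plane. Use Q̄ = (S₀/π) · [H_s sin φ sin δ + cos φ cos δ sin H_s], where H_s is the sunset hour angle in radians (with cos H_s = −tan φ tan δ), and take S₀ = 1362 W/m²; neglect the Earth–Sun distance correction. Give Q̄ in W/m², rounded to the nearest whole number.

447 W/m²

cos H_s = −tan(-25.4°) · tan(-12.3°) = -0.1035, so H_s = arccos(-0.1035) = 95.94°. In radians, H_s = 1.6745.
H_s sin φ sin δ = 1.6745 × -0.4289 × -0.2130 = 0.1530.
cos φ cos δ sin H_s = 0.9033 × 0.9770 × 0.9946 = 0.8778.
Q̄ = (1362/π) × (0.1530 + 0.8778) = 433.54 × 1.0308 = 446.89 W/m².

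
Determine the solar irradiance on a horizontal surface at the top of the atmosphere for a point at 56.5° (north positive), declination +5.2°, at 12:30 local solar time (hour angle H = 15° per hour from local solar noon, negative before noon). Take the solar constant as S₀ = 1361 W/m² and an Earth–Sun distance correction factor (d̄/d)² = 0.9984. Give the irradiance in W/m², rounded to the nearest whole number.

843 W/m²

Hour angle H = 15° × (12.5 − 12) = 7.50°.
cos θ_z = sin(56.5°) sin(5.2°) + cos(56.5°) cos(5.2°) cos(7.50°) = 0.0756 + 0.5450 = 0.6206.
Top-of-atmosphere irradiance = S₀ (d̄/d)² cos θ_z = 1361 × 0.9984 × 0.6206 = 843.29 W/m².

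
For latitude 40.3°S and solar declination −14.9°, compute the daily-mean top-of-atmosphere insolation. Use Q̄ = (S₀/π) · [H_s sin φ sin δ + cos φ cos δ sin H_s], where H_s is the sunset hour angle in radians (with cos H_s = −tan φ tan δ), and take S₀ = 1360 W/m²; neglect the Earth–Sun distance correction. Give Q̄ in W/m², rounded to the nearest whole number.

440 W/m²

The sunset hour angle satisfies cos H_s = −tan φ tan δ = -0.2257, giving H_s = 103.04°. In radians, H_s = 1.7984.
H_s sin φ sin δ = 1.7984 × -0.6468 × -0.2571 = 0.2991.
cos φ cos δ sin H_s = 0.7627 × 0.9664 × 0.9742 = 0.7181.
Q̄ = (1360/π) × (0.2991 + 0.7181) = 432.90 × 1.0172 = 440.35 W/m².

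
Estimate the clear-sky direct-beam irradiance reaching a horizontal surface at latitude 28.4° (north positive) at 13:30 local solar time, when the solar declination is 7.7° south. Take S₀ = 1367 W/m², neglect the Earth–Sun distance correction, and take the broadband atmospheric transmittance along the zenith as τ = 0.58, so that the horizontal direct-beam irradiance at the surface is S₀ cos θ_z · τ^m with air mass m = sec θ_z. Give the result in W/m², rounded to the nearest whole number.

486 W/m²

Hour angle H = 15° × (13.5 − 12) = 22.50°.
cos θ_z = sin φ sin δ + cos φ cos δ cos H = (0.4756)(-0.1340) + (0.8796)(0.9910)(0.9239) = 0.7416.
Air mass m = 1/cos θ_z = 1/0.7416 = 1.348; τ^m = 0.58^1.348 = 0.4798.
Surface direct beam = 1367 × 0.7416 × 0.4798 = 486.41 W/m².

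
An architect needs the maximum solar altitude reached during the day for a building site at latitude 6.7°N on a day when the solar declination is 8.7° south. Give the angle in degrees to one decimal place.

74.6°

At local solar noon the hour angle is zero, so the elevation is 90° − |φ − δ| = 90° − |6.7° − (-8.7°)| = 90° − 15.4° = 74.6°.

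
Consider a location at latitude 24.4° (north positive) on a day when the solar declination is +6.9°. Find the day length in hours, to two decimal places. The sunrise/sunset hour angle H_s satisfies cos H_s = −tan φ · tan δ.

12.42 hours

−tan φ tan δ = −(0.4536)(0.1210) = -0.0549; H_s = arccos(-0.0549) = 93.15°.
Day length = 2 H_s / 15° h⁻¹ = 186.30° / 15 = 12.420 h.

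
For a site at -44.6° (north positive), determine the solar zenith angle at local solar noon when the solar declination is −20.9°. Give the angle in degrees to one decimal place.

At local solar noon the hour angle is zero, so the zenith angle is |φ − δ| = |-44.6° − (-20.9°)| = 23.7°.

23.7°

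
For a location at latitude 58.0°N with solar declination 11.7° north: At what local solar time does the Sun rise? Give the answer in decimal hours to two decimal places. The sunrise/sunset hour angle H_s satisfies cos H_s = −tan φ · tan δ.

−tan φ tan δ = −(1.6003)(0.2071) = -0.3314; H_s = arccos(-0.3314) = 109.35°.
Sunrise is at 12 − H_s/15 = 12 − 7.290 = 4.710 h local solar time.

4.71 h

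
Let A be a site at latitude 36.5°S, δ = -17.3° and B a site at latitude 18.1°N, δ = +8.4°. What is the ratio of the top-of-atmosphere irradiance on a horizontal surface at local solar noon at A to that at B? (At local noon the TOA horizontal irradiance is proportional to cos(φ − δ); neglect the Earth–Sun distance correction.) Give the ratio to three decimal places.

0.958

A: cos θ_z = cos(-36.5° − (-17.3°)) = 0.9444.
B: cos θ_z = cos(18.1° − (8.4°)) = 0.9857.
Ratio A/B = 0.9444 / 0.9857 = 0.9581.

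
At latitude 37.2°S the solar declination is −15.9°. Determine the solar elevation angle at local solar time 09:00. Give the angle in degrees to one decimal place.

Hour angle H = 15° × (9 − 12) = -45.00°.
cos θ_z = sin φ sin δ + cos φ cos δ cos H = (-0.6046)(-0.2740) + (0.7965)(0.9617)(0.7071) = 0.7073.
θ_z = arccos(0.7073) = 44.98°, so the elevation is 90° − 44.98° = 45.02°.

45.0°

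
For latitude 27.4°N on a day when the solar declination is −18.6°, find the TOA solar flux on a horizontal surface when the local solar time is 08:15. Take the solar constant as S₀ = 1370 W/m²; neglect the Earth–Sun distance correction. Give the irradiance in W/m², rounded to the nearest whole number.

439 W/m²

Hour angle H = 15° × (8.25 − 12) = -56.25°.
With φ = 27.4°, δ = -18.6°, H = -56.25°: sin φ sin δ = -0.1468, cos φ cos δ cos H = 0.4675, so cos θ_z = 0.3207.
Top-of-atmosphere irradiance = S₀ cos θ_z = 1370 × 0.3207 = 439.36 W/m².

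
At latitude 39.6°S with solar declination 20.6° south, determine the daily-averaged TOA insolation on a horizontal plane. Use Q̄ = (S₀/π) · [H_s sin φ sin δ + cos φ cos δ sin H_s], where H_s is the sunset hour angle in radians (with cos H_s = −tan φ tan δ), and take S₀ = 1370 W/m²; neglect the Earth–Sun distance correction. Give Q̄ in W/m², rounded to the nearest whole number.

The sunset hour angle satisfies cos H_s = −tan φ tan δ = -0.3110, giving H_s = 108.12°. In radians, H_s = 1.8870.
H_s sin φ sin δ = 1.8870 × -0.6374 × -0.3518 = 0.4231.
cos φ cos δ sin H_s = 0.7705 × 0.9361 × 0.9504 = 0.6855.
Q̄ = (1370/π) × (0.4231 + 0.6855) = 436.08 × 1.1086 = 483.44 W/m².

483 W/m²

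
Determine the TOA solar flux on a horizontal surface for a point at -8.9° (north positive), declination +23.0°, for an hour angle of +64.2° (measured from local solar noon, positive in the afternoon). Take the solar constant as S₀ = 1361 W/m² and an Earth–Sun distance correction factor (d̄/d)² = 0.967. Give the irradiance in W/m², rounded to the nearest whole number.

441 W/m²

cos θ_z = sin(-8.9°) sin(23.0°) + cos(-8.9°) cos(23.0°) cos(64.20°) = -0.0605 + 0.3958 = 0.3353.
Top-of-atmosphere irradiance = S₀ (d̄/d)² cos θ_z = 1361 × 0.967 × 0.3353 = 441.28 W/m².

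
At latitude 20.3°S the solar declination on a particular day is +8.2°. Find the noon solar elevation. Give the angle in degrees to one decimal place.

61.5°

At local solar noon the hour angle is zero, so the elevation is 90° − |φ − δ| = 90° − |-20.3° − (8.2°)| = 90° − 28.5° = 61.5°.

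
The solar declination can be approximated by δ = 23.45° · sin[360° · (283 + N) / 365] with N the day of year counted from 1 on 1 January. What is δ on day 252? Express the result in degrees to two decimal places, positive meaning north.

360 × (283 + 252) / 365 = 527.671°; sin(527.671°) = 0.2135.
δ = 23.45 × 0.2135 = 5.007° ≈ +5.01°.

+5.01°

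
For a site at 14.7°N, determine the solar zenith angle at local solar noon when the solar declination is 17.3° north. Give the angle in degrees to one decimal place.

2.6°

At local solar noon the hour angle is zero, so the zenith angle is |φ − δ| = |14.7° − (17.3°)| = 2.6°.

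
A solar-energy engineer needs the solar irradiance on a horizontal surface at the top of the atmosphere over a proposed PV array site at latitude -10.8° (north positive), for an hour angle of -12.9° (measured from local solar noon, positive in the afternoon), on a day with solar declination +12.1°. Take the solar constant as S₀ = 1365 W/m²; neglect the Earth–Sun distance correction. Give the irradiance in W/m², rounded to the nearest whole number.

1224 W/m²

With φ = -10.8°, δ = 12.1°, H = -12.90°: sin φ sin δ = -0.0393, cos φ cos δ cos H = 0.9362, so cos θ_z = 0.8969.
Top-of-atmosphere irradiance = S₀ cos θ_z = 1365 × 0.8969 = 1224.27 W/m².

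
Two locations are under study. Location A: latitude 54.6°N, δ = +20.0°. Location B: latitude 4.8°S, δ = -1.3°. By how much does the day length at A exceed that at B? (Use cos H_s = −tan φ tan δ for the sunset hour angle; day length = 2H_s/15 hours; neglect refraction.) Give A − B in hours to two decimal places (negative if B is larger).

+4.09 h

A: H_s = arccos(−tan 54.6° · tan 20.0°) = 120.81°, so 2H_s/15 = 16.1080 h.
B: H_s = arccos(−tan -4.8° · tan -1.3°) = 90.11°, so 2H_s/15 = 12.0147 h.
A − B = 16.1080 − 12.0147 = 4.0933 h.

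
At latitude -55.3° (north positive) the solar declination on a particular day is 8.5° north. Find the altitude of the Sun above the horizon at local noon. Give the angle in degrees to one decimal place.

26.2°

At local solar noon the hour angle is zero, so the elevation is 90° − |φ − δ| = 90° − |-55.3° − (8.5°)| = 90° − 63.8° = 26.2°.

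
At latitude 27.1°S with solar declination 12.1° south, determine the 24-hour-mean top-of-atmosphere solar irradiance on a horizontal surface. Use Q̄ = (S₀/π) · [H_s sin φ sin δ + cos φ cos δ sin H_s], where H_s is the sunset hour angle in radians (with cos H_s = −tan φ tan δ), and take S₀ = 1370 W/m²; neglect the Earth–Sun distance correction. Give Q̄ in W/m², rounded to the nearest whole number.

447 W/m²

−tan φ tan δ = −(-0.5117)(-0.2144) = -0.1097; H_s = arccos(-0.1097) = 96.30°. In radians, H_s = 1.6808.
H_s sin φ sin δ = 1.6808 × -0.4555 × -0.2096 = 0.1605.
cos φ cos δ sin H_s = 0.8902 × 0.9778 × 0.9940 = 0.8652.
Q̄ = (1370/π) × (0.1605 + 0.8652) = 436.08 × 1.0257 = 447.29 W/m².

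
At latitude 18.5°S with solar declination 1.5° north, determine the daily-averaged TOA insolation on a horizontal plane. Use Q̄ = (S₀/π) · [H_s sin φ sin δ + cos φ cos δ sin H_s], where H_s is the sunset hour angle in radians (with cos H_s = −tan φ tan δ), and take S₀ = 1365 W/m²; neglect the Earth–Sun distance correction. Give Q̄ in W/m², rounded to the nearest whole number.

The sunset hour angle satisfies cos H_s = −tan φ tan δ = 0.0088, giving H_s = 89.50°. In radians, H_s = 1.5621.
H_s sin φ sin δ = 1.5621 × -0.3173 × 0.0262 = -0.0130.
cos φ cos δ sin H_s = 0.9483 × 0.9997 × 1.0000 = 0.9480.
Q̄ = (1365/π) × (-0.0130 + 0.9480) = 434.49 × 0.9350 = 406.25 W/m².

406 W/m²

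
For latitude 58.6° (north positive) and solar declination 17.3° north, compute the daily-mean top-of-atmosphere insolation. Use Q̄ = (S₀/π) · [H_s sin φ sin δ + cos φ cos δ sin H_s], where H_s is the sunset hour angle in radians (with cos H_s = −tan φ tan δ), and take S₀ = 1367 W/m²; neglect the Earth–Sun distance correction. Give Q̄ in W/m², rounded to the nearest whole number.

The sunset hour angle satisfies cos H_s = −tan φ tan δ = -0.5103, giving H_s = 120.68°. In radians, H_s = 2.1063.
H_s sin φ sin δ = 2.1063 × 0.8536 × 0.2974 = 0.5347.
cos φ cos δ sin H_s = 0.5210 × 0.9548 × 0.8600 = 0.4278.
Q̄ = (1367/π) × (0.5347 + 0.4278) = 435.13 × 0.9625 = 418.81 W/m².

419 W/m²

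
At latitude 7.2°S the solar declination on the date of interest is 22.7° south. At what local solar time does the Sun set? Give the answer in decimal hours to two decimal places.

cos H_s = −tan(-7.2°) · tan(-22.7°) = -0.0528, so H_s = arccos(-0.0528) = 93.03°.
Sunset is at 12 + H_s/15 = 12 + 6.202 = 18.202 h local solar time.

18.20 h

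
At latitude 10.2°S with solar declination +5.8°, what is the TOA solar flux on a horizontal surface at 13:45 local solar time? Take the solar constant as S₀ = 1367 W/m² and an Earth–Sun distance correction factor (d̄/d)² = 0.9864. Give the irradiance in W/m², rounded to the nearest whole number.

Hour angle H = 15° × (13.75 − 12) = 26.25°.
With φ = -10.2°, δ = 5.8°, H = 26.25°: sin φ sin δ = -0.0179, cos φ cos δ cos H = 0.8782, so cos θ_z = 0.8603.
Top-of-atmosphere irradiance = S₀ (d̄/d)² cos θ_z = 1367 × 0.9864 × 0.8603 = 1160.04 W/m².

1160 W/m²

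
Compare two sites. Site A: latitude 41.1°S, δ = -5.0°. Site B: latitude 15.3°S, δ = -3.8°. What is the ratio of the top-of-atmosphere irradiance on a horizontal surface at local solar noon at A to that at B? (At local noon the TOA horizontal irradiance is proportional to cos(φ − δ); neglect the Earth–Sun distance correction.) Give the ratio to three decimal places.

A: cos θ_z = cos(-41.1° − (-5.0°)) = 0.8080.
B: cos θ_z = cos(-15.3° − (-3.8°)) = 0.9799.
Ratio A/B = 0.8080 / 0.9799 = 0.8246.

0.825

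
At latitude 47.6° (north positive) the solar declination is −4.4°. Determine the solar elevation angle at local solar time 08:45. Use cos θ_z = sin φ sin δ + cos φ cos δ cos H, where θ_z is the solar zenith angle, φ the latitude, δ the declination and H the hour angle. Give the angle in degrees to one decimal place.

Hour angle H = 15° × (8.75 − 12) = -48.75°.
cos θ_z = sin(47.6°) sin(-4.4°) + cos(47.6°) cos(-4.4°) cos(-48.75°) = -0.0567 + 0.4433 = 0.3866.
θ_z = arccos(0.3866) = 67.26°, so the elevation is 90° − 67.26° = 22.74°.

22.7°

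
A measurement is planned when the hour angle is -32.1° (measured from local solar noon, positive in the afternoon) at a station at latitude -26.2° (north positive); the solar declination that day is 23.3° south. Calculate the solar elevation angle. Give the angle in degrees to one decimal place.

60.8°

cos θ_z = sin(-26.2°) sin(-23.3°) + cos(-26.2°) cos(-23.3°) cos(-32.10°) = 0.1746 + 0.6981 = 0.8727.
θ_z = arccos(0.8727) = 29.23°, so the elevation is 90° − 29.23° = 60.77°.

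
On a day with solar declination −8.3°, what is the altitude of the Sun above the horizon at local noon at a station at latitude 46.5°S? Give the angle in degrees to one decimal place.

51.8°

At local solar noon the hour angle is zero, so the elevation is 90° − |φ − δ| = 90° − |-46.5° − (-8.3°)| = 90° − 38.2° = 51.8°.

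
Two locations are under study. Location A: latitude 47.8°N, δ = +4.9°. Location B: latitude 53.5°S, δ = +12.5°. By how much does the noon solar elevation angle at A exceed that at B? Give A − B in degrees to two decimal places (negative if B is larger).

+23.10°

A: 90° − |47.8 − (4.9)| = 47.10°.
B: 90° − |-53.5 − (12.5)| = 24.00°.
A − B = 47.10 − 24.00 = 23.10°.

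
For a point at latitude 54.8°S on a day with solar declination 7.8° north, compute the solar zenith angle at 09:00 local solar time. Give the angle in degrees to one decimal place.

73.0°

Hour angle H = 15° × (9 − 12) = -45.00°.
cos θ_z = sin(-54.8°) sin(7.8°) + cos(-54.8°) cos(7.8°) cos(-45.00°) = -0.1109 + 0.4038 = 0.2929.
θ_z = arccos(0.2929) = 72.97°.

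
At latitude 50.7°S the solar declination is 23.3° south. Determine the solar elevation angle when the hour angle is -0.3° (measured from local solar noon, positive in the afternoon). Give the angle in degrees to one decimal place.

With φ = -50.7°, δ = -23.3°, H = -0.30°: sin φ sin δ = 0.3061, cos φ cos δ cos H = 0.5817, so cos θ_z = 0.8878.
θ_z = arccos(0.8878) = 27.40°, so the elevation is 90° − 27.40° = 62.60°.

62.6°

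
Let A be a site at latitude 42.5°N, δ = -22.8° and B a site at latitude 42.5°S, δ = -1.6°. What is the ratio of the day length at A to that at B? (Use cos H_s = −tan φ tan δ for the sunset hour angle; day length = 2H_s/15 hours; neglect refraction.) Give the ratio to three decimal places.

0.736

A: H_s = arccos(−tan 42.5° · tan -22.8°) = 67.34°, so 2H_s/15 = 8.9787 h.
B: H_s = arccos(−tan -42.5° · tan -1.6°) = 91.47°, so 2H_s/15 = 12.1960 h.
Ratio A/B = 8.9787 / 12.1960 = 0.7362.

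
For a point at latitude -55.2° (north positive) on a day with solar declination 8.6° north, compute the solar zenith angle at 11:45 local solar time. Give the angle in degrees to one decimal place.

63.9°

Hour angle H = 15° × (11.75 − 12) = -3.75°.
cos θ_z = sin φ sin δ + cos φ cos δ cos H = (-0.8211)(0.1495) + (0.5707)(0.9888)(0.9979) = 0.4404.
θ_z = arccos(0.4404) = 63.87°.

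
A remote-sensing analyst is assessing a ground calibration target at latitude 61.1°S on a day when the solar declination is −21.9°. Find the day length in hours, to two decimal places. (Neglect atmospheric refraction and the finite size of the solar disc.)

The sunset hour angle satisfies cos H_s = −tan φ tan δ = -0.7282, giving H_s = 136.74°.
Day length = 2 H_s / 15° h⁻¹ = 273.48° / 15 = 18.232 h.

18.23 hours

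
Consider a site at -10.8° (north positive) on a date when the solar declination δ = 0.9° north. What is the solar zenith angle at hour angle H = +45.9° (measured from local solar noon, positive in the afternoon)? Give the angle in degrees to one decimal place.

47.1°

cos θ_z = sin φ sin δ + cos φ cos δ cos H = (-0.1874)(0.0157) + (0.9823)(0.9999)(0.6959) = 0.6806.
θ_z = arccos(0.6806) = 47.11°.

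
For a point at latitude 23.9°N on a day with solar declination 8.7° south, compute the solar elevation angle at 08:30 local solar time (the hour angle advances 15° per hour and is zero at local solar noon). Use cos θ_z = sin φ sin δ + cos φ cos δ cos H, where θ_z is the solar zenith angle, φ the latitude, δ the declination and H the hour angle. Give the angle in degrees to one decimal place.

Hour angle H = 15° × (8.5 − 12) = -52.50°.
cos θ_z = sin(23.9°) sin(-8.7°) + cos(23.9°) cos(-8.7°) cos(-52.50°) = -0.0613 + 0.5502 = 0.4889.
θ_z = arccos(0.4889) = 60.73°, so the elevation is 90° − 60.73° = 29.27°.

29.3°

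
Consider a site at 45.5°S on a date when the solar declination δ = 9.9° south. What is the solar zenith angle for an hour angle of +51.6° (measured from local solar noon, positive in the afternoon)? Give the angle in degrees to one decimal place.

56.5°

With φ = -45.5°, δ = -9.9°, H = 51.60°: sin φ sin δ = 0.1226, cos φ cos δ cos H = 0.4289, so cos θ_z = 0.5515.
θ_z = arccos(0.5515) = 56.53°.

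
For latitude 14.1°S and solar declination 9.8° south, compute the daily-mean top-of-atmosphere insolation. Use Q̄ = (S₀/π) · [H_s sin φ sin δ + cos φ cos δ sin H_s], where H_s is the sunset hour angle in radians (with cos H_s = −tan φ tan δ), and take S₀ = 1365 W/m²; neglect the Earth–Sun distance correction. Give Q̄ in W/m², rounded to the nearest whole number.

The sunset hour angle satisfies cos H_s = −tan φ tan δ = -0.0434, giving H_s = 92.49°. In radians, H_s = 1.6143.
H_s sin φ sin δ = 1.6143 × -0.2436 × -0.1702 = 0.0669.
cos φ cos δ sin H_s = 0.9699 × 0.9854 × 0.9991 = 0.9549.
Q̄ = (1365/π) × (0.0669 + 0.9549) = 434.49 × 1.0218 = 443.96 W/m².

444 W/m²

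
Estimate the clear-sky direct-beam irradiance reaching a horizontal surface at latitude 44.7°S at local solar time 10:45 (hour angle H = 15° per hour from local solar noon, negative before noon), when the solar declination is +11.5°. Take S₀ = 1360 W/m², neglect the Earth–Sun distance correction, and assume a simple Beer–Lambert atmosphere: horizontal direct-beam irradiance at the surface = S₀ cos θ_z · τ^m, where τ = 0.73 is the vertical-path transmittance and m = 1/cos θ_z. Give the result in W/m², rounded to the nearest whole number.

Hour angle H = 15° × (10.75 − 12) = -18.75°.
cos θ_z = sin(-44.7°) sin(11.5°) + cos(-44.7°) cos(11.5°) cos(-18.75°) = -0.1402 + 0.6596 = 0.5194.
Air mass m = 1/cos θ_z = 1/0.5194 = 1.925; τ^m = 0.73^1.925 = 0.5456.
Surface direct beam = 1360 × 0.5194 × 0.5456 = 385.40 W/m².

385 W/m²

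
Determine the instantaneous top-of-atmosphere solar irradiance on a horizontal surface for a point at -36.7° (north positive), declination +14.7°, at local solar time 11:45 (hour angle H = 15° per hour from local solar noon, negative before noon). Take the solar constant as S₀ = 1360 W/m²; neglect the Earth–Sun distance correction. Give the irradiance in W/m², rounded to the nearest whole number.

Hour angle H = 15° × (11.75 − 12) = -3.75°.
cos θ_z = sin φ sin δ + cos φ cos δ cos H = (-0.5976)(0.2538) + (0.8018)(0.9673)(0.9979) = 0.6223.
Top-of-atmosphere irradiance = S₀ cos θ_z = 1360 × 0.6223 = 846.33 W/m².

846 W/m²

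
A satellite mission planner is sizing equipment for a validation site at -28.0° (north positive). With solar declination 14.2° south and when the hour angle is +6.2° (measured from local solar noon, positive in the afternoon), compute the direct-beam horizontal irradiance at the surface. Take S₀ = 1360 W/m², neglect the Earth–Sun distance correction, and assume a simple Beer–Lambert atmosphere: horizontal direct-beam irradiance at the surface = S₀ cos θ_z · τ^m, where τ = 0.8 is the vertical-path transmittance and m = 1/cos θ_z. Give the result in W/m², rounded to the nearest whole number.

1043 W/m²

With φ = -28.0°, δ = -14.2°, H = 6.20°: sin φ sin δ = 0.1152, cos φ cos δ cos H = 0.8510, so cos θ_z = 0.9662.
Air mass m = 1/cos θ_z = 1/0.9662 = 1.035; τ^m = 0.8^1.035 = 0.7938.
Surface direct beam = 1360 × 0.9662 × 0.7938 = 1043.08 W/m².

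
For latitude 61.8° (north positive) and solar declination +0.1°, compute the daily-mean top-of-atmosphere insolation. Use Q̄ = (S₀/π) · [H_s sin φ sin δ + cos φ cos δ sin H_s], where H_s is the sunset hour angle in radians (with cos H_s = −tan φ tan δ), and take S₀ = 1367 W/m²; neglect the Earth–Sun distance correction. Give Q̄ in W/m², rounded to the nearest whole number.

207 W/m²

cos H_s = −tan(61.8°) · tan(0.1°) = -0.0033, so H_s = arccos(-0.0033) = 90.19°. In radians, H_s = 1.5741.
H_s sin φ sin δ = 1.5741 × 0.8813 × 0.0017 = 0.0024.
cos φ cos δ sin H_s = 0.4726 × 1.0000 × 1.0000 = 0.4726.
Q̄ = (1367/π) × (0.0024 + 0.4726) = 435.13 × 0.4750 = 206.69 W/m².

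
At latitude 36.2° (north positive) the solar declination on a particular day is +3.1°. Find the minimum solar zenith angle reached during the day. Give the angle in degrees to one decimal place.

At local solar noon the hour angle is zero, so the zenith angle is |φ − δ| = |36.2° − (3.1°)| = 33.1°.

33.1°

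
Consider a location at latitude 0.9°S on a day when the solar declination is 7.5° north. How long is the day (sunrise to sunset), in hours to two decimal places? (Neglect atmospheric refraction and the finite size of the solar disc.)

−tan φ tan δ = −(-0.0157)(0.1317) = 0.0021; H_s = arccos(0.0021) = 89.88°.
Day length = 2 H_s / 15° h⁻¹ = 179.76° / 15 = 11.984 h.

11.98 hours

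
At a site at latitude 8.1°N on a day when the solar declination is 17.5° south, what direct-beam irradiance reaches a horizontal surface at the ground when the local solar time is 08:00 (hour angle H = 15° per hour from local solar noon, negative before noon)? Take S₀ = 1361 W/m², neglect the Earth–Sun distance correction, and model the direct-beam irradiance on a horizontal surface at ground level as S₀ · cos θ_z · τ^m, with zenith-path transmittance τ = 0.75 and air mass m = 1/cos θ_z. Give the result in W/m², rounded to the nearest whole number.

Hour angle H = 15° × (8 − 12) = -60.00°.
With φ = 8.1°, δ = -17.5°, H = -60.00°: sin φ sin δ = -0.0424, cos φ cos δ cos H = 0.4721, so cos θ_z = 0.4297.
Air mass m = 1/cos θ_z = 1/0.4297 = 2.327; τ^m = 0.75^2.327 = 0.5120.
Surface direct beam = 1361 × 0.4297 × 0.5120 = 299.43 W/m².

299 W/m²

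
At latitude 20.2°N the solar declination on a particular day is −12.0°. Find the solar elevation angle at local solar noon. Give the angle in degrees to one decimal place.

57.8°

At local solar noon the hour angle is zero, so the elevation is 90° − |φ − δ| = 90° − |20.2° − (-12.0°)| = 90° − 32.2° = 57.8°.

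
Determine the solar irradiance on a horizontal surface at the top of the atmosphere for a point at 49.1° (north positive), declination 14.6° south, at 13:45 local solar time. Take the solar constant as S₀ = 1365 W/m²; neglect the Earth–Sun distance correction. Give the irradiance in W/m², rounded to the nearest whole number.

516 W/m²

Hour angle H = 15° × (13.75 − 12) = 26.25°.
With φ = 49.1°, δ = -14.6°, H = 26.25°: sin φ sin δ = -0.1905, cos φ cos δ cos H = 0.5683, so cos θ_z = 0.3778.
Top-of-atmosphere irradiance = S₀ cos θ_z = 1365 × 0.3778 = 515.70 W/m².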